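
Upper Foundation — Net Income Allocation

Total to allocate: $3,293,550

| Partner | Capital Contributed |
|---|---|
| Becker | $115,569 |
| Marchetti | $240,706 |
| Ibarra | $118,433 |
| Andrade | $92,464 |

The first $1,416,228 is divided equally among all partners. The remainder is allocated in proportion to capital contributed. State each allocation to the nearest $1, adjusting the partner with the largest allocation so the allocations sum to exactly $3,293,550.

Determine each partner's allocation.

$1,416,228 shared equally gives $354,057 per partner.
Remainder $1,877,322 by capital contributed (total 567,172): Becker 382,529.86 → $382,530; Marchetti 796,729.51 → $796,730; Ibarra 392,009.61 → $392,010; Andrade 306,053.02 → $306,053.
Rounding difference −$1 on remainder applied to Marchetti.
Totals: Becker $354,057 + $382,530 = $736,587; Marchetti $354,057 + $796,729 = $1,150,786; Ibarra $354,057 + $392,010 = $746,067; Andrade $354,057 + $306,053 = $660,110.

Becker: $736,587; Marchetti: $1,150,786; Ibarra: $746,067; Andrade: $660,110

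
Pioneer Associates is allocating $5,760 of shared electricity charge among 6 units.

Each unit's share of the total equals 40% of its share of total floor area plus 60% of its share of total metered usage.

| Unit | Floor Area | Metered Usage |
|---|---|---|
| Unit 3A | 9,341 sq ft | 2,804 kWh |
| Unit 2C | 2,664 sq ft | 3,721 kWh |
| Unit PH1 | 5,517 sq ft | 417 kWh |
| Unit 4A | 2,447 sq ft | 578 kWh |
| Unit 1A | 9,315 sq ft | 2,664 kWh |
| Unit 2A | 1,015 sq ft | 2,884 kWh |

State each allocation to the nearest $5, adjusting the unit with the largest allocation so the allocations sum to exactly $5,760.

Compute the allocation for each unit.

Floor area total 30,299; metered usage total 13,068.
Combined weights (40% floor area + 60% metered usage): Unit 3A 0.2521; Unit 2C 0.2060; Unit PH1 0.0920; Unit 4A 0.0588; Unit 1A 0.2453; Unit 2A 0.1458.
Unrounded shares: Unit 3A 1,451.86; Unit 2C 1,186.64; Unit PH1 529.81; Unit 4A 338.93; Unit 1A 1,412.86; Unit 2A 839.89.
At nearest $5: Unit 3A $1,450; Unit 2C $1,185; Unit PH1 $530; Unit 4A $340; Unit 1A $1,415; Unit 2A $840. Sum = $5,760.
No rounding difference to absorb.

Unit 3A: $1,450 | Unit 2C: $1,185 | Unit PH1: $530 | Unit 4A: $340 | Unit 1A: $1,415 | Unit 2A: $840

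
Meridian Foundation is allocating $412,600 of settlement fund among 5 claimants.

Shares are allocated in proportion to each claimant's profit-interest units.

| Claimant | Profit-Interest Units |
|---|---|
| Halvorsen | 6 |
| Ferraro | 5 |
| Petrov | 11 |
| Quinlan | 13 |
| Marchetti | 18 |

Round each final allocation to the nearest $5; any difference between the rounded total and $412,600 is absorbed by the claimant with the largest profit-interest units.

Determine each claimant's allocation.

Sum of profit-interest units: 53.
Proportional shares: Halvorsen 6/53 × $412,600 = 46,709.43; Ferraro 5/53 × $412,600 = 38,924.53; Petrov 11/53 × $412,600 = 85,633.96; Quinlan 13/53 × $412,600 = 101,203.77; Marchetti 18/53 × $412,600 = 140,128.30.
After rounding ($5): Halvorsen $46,710; Ferraro $38,925; Petrov $85,635; Quinlan $101,205; Marchetti $140,130. Sum = $412,605.
Difference $412,600 − $412,605 = −$5 applied to largest profit-interest units (Marchetti): Marchetti becomes $140,125.

Halvorsen: $46,710 · Ferraro: $38,925 · Petrov: $85,635 · Quinlan: $101,205 · Marchetti: $140,125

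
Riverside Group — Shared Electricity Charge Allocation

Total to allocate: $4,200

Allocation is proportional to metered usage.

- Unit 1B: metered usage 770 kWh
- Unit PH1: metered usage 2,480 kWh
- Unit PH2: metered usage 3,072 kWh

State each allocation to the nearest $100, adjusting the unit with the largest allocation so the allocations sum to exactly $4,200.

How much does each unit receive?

Total metered usage = 6,322.
Unrounded shares: Unit 1B 770/6,322 × $4,200 = 511.55; Unit PH1 2,480/6,322 × $4,200 = 1,647.58; Unit PH2 3,072/6,322 × $4,200 = 2,040.87.
Rounded to nearest $100: Unit 1B $500; Unit PH1 $1,600; Unit PH2 $2,000. Sum = $4,100.
Difference $4,200 − $4,100 = +$100 applied to largest allocation (Unit PH2): Unit PH2 becomes $2,100.

Unit 1B: $500; Unit PH1: $1,600; Unit PH2: $2,100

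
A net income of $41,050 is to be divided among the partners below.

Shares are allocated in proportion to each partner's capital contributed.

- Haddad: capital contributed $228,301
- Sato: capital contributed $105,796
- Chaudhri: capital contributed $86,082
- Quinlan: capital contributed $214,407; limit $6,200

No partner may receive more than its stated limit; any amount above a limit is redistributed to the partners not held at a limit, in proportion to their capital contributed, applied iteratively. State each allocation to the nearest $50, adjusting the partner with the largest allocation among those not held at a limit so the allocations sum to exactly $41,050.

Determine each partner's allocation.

Combined capital contributed = 634,586.
Unconstrained shares: Haddad 14,768.30; Sato 6,843.72; Chaudhri 5,568.46; Quinlan 13,869.53.
Capped: Quinlan ($6,200); residual $34,850 reallocated over remaining capital contributed 420,179.
Redistributed shares: Haddad 18,935.48 → $18,950; Sato 8,774.81 → $8,750; Chaudhri 7,139.71 → $7,150.

Haddad: $18,950; Sato: $8,750; Chaudhri: $7,150; Quinlan: $6,200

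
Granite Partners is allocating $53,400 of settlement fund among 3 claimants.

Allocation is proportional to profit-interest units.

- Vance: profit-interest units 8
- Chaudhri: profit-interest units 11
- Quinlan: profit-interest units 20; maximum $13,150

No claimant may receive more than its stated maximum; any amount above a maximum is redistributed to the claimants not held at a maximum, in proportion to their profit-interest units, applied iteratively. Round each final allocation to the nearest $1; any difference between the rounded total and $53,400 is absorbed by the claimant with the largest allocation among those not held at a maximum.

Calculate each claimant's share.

Profit-interest units total: 39.
Proportional shares (ignoring caps): Vance 10,953.85; Chaudhri 15,061.54; Quinlan 27,384.62.
Cap binds for Quinlan ($13,150); residual $40,250 reallocated over remaining profit-interest units 19.
Shares after redistribution: Vance 16,947.37 → $16,947; Chaudhri 23,302.63 → $23,303.

Vance: $16,947 | Chaudhri: $23,303 | Quinlan: $13,150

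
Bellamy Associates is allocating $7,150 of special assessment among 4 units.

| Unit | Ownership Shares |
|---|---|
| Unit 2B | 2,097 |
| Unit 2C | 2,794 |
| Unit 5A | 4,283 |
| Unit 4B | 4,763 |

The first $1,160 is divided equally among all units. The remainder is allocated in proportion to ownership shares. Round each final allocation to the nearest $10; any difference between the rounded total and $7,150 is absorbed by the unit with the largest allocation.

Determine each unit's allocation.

First tranche $1,160 split equally: $290 each.
Remainder $5,990 by ownership shares (total 13,937): Unit 2B 901.27 → $900; Unit 2C 1,200.84 → $1,200; Unit 5A 1,840.80 → $1,840; Unit 4B 2,047.10 → $2,050.
Totals: Unit 2B $290 + $900 = $1,190; Unit 2C $290 + $1,200 = $1,490; Unit 5A $290 + $1,840 = $2,130; Unit 4B $290 + $2,050 = $2,340.

Unit 2B: $1,190 | Unit 2C: $1,490 | Unit 5A: $2,130 | Unit 4B: $2,340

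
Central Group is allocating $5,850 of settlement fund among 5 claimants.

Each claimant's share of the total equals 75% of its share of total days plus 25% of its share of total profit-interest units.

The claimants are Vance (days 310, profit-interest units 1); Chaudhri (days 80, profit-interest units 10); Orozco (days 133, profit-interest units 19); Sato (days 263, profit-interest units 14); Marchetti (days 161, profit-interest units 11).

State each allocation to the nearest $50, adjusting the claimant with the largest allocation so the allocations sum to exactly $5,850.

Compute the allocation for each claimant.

Vance: $1,450 · Chaudhri: $650 · Orozco: $1,100 · Sato: $1,600 · Marchetti: $1,050

Totals — days 947, profit-interest units 55.
Combined weights (75% days + 25% profit-interest units): Vance 0.2501; Chaudhri 0.1088; Orozco 0.1917; Sato 0.2719; Marchetti 0.1775.
Raw shares: Vance 1,462.84; Chaudhri 636.55; Orozco 1,121.42; Sato 1,590.77; Marchetti 1,038.42.
After rounding ($50): Vance $1,450; Chaudhri $650; Orozco $1,100; Sato $1,600; Marchetti $1,050. Sum = $5,850.
Sum already equals the total — no adjustment.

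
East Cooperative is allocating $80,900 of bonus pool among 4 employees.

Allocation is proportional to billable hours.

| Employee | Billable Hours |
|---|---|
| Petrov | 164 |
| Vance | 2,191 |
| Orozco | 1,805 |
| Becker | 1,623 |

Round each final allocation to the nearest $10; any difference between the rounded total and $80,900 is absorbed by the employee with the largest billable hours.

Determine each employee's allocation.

Petrov: $2,290 | Vance: $30,660 | Orozco: $25,250 | Becker: $22,700

Total billable hours = 5,783.
Proportional shares: Petrov 164/5,783 × $80,900 = 2,294.24; Vance 2,191/5,783 × $80,900 = 30,650.51; Orozco 1,805/5,783 × $80,900 = 25,250.65; Becker 1,623/5,783 × $80,900 = 22,704.60.
At nearest $10: Petrov $2,290; Vance $30,650; Orozco $25,250; Becker $22,700. Sum = $80,890.
Difference $80,900 − $80,890 = +$10 applied to largest billable hours (Vance): Vance becomes $30,660.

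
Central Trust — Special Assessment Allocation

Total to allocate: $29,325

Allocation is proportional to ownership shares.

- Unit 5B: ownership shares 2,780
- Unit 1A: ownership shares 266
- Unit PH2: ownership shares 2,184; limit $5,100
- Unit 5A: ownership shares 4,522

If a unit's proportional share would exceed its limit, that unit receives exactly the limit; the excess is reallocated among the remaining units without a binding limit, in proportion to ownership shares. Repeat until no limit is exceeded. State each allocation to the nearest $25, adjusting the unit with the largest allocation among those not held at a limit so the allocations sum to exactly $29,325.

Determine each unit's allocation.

Ownership shares total: 9,752.
Pro-rata shares before constraints: Unit 5B 8,359.67; Unit 1A 799.88; Unit PH2 6,567.45; Unit 5A 13,598.00.
Held at cap: Unit PH2 ($5,100); balance $24,225 reallocated over remaining ownership shares 7,568.
Redistributed shares: Unit 5B 8,898.72 → $8,900; Unit 1A 851.46 → $850; Unit 5A 14,474.82 → $14,475.

Unit 5B: $8,900 · Unit 1A: $850 · Unit PH2: $5,100 · Unit 5A: $14,475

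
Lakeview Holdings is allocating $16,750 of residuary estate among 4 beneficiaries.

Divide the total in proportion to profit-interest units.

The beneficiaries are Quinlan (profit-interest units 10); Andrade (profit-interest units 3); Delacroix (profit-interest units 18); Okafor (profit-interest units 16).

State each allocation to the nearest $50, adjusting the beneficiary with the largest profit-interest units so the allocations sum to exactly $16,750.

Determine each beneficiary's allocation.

Profit-interest units total: 47.
Unrounded shares: Quinlan 10/47 × $16,750 = 3,563.83; Andrade 3/47 × $16,750 = 1,069.15; Delacroix 18/47 × $16,750 = 6,414.89; Okafor 16/47 × $16,750 = 5,702.13.
After rounding ($50): Quinlan $3,550; Andrade $1,050; Delacroix $6,400; Okafor $5,700. Sum = $16,700.
Difference $16,750 − $16,700 = +$50 applied to largest profit-interest units (Delacroix): Delacroix becomes $6,450.

Quinlan: $3,550 · Andrade: $1,050 · Delacroix: $6,450 · Okafor: $5,700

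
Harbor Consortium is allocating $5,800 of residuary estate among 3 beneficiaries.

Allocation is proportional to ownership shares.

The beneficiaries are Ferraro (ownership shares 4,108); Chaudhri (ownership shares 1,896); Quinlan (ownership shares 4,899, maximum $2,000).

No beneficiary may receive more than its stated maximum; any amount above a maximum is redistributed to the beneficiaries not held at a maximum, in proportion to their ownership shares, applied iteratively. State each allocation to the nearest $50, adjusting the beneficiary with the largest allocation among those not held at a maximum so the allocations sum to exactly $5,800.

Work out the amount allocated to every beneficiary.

Combined ownership shares = 10,903.
Pro-rata shares before constraints: Ferraro 2,185.31; Chaudhri 1,008.60; Quinlan 2,606.09.
Capped: Quinlan ($2,000); residual $3,800 reallocated over remaining ownership shares 6,004.
Shares after redistribution: Ferraro 2,600.00 → $2,600; Chaudhri 1,200.00 → $1,200.

Ferraro: $2,600; Chaudhri: $1,200; Quinlan: $2,000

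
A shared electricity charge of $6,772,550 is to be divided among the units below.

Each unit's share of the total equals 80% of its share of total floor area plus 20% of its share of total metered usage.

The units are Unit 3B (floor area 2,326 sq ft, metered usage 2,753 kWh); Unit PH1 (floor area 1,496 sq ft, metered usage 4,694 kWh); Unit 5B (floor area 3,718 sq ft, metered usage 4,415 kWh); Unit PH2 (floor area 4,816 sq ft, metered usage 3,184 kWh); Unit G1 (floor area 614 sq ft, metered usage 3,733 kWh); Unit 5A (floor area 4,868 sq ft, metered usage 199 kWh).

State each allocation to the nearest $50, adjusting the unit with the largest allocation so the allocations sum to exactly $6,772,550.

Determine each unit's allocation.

Unit 3B: $903,000; Unit PH1: $789,400; Unit 5B: $1,444,400; Unit PH2: $1,690,000; Unit G1: $452,950; Unit 5A: $1,492,800

Floor area total 17,838; metered usage total 18,978.
Blended shares (80% floor area + 20% metered usage): Unit 3B 0.1333; Unit PH1 0.1166; Unit 5B 0.2133; Unit PH2 0.2495; Unit G1 0.0669; Unit 5A 0.2204.
Unrounded shares: Unit 3B 902,978.46; Unit PH1 789,412.01; Unit 5B 1,444,400.09; Unit PH2 1,690,042.32; Unit G1 452,927.88; Unit 5A 1,492,789.25.
After rounding ($50): Unit 3B $903,000; Unit PH1 $789,400; Unit 5B $1,444,400; Unit PH2 $1,690,050; Unit G1 $452,950; Unit 5A $1,492,800. Sum = $6,772,600.
Difference $6,772,550 − $6,772,600 = −$50 applied to largest allocation (Unit PH2): Unit PH2 becomes $1,690,000.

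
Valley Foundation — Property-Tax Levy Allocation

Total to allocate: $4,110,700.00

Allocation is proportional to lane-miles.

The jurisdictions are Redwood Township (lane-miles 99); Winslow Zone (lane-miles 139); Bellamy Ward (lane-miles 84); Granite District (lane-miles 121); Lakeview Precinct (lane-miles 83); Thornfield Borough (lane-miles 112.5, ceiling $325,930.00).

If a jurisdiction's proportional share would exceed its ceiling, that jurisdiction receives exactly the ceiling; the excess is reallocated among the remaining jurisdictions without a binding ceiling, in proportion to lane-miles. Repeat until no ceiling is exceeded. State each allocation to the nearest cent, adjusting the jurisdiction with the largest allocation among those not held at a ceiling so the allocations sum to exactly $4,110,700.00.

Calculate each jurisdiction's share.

Redwood Township: $712,342.64 | Winslow Zone: $1,000,157.85 | Bellamy Ward: $604,411.94 | Granite District: $870,641.01 | Lakeview Precinct: $597,216.56 | Thornfield Borough: $325,930.00

Lane-miles total: 638.5.
Unconstrained shares: Redwood Township 637,367.7369; Winslow Zone 894,890.0548; Bellamy Ward 540,796.8677; Granite District 779,005.0117; Lakeview Precinct 534,358.8097; Thornfield Borough 724,281.5192.
Held at cap: Thornfield Borough ($325,930.00); remaining pool $3,784,770.00 reallocated over remaining lane-miles 526.
Redistributed shares: Redwood Township 712,342.6426 → $712,342.64; Winslow Zone 1,000,157.8517 → $1,000,157.85; Bellamy Ward 604,411.9392 → $604,411.94; Granite District 870,641.0076 → $870,641.01; Lakeview Precinct 597,216.5589 → $597,216.56.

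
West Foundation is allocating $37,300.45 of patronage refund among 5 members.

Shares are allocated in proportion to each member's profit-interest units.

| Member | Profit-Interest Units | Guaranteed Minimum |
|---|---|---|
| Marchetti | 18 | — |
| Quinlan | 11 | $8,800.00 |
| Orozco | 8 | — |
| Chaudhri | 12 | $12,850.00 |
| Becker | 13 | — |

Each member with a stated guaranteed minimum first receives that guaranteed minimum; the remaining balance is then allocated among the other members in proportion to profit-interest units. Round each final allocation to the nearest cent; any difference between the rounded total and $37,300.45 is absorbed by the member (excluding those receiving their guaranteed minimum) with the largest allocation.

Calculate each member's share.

Marchetti: $7,223.28 · Quinlan: $8,800.00 · Orozco: $3,210.35 · Chaudhri: $12,850.00 · Becker: $5,216.82

Guaranteed amounts: Quinlan $8,800.00; Chaudhri $12,850.00. Balance $15,650.45.
Balance split over remaining profit-interest units 39: Marchetti 7,223.2846 → $7,223.28; Orozco 3,210.3487 → $3,210.35; Becker 5,216.8167 → $5,216.82.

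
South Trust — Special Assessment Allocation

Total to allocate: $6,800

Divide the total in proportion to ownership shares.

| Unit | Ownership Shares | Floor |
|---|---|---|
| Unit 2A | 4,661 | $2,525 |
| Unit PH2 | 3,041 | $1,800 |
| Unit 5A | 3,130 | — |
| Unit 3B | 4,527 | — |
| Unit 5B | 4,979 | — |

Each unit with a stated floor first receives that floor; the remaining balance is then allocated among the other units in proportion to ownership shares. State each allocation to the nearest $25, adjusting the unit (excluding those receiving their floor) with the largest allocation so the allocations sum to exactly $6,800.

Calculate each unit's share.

Guaranteed amounts: Unit 2A $2,525; Unit PH2 $1,800. Balance $2,475.
Balance split over remaining ownership shares 12,636: Unit 5A 613.07 → $625; Unit 3B 886.70 → $875; Unit 5B 975.23 → $975.

Unit 2A: $2,525; Unit PH2: $1,800; Unit 5A: $625; Unit 3B: $875; Unit 5B: $975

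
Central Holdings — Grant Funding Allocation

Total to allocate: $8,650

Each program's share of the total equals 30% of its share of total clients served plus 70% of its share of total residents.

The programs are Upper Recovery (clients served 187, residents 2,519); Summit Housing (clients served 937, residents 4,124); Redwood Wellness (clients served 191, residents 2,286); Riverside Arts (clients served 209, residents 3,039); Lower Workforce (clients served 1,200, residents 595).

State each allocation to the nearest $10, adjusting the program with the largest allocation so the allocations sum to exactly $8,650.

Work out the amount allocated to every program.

Totals — clients served 2,724, residents 12,563.
Combined weights (30% clients served + 70% residents): Upper Recovery 0.1610; Summit Housing 0.3330; Redwood Wellness 0.1484; Riverside Arts 0.1923; Lower Workforce 0.1653.
Raw shares: Upper Recovery 1,392.23; Summit Housing 2,880.27; Redwood Wellness 1,283.74; Riverside Arts 1,663.81; Lower Workforce 1,429.94.
Rounded to nearest $10: Upper Recovery $1,390; Summit Housing $2,880; Redwood Wellness $1,280; Riverside Arts $1,660; Lower Workforce $1,430. Sum = $8,640.
Difference $8,650 − $8,640 = +$10 applied to largest allocation (Summit Housing): Summit Housing becomes $2,890.

Upper Recovery: $1,390 | Summit Housing: $2,890 | Redwood Wellness: $1,280 | Riverside Arts: $1,660 | Lower Workforce: $1,430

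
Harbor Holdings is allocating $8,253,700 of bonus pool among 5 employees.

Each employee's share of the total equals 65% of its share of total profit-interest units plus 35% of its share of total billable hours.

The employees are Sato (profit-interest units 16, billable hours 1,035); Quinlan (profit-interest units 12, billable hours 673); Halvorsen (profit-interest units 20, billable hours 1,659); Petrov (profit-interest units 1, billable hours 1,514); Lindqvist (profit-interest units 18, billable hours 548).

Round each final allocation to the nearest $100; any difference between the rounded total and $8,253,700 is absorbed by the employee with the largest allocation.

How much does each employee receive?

Sato: $1,831,900 | Quinlan: $1,319,000 | Halvorsen: $2,484,200 | Petrov: $885,700 | Lindqvist: $1,732,900

Profit-interest units total 67; billable hours total 5,429.
Combined weights (65% profit-interest units + 35% billable hours): Sato 0.2219; Quinlan 0.1598; Halvorsen 0.3010; Petrov 0.1073; Lindqvist 0.2100.
Proportional shares: Sato 1,831,899.44; Quinlan 1,318,984.79; Halvorsen 2,484,225.44; Petrov 885,679.33; Lindqvist 1,732,910.99.
At nearest $100: Sato $1,831,900; Quinlan $1,319,000; Halvorsen $2,484,200; Petrov $885,700; Lindqvist $1,732,900. Sum = $8,253,700.
No rounding difference to absorb.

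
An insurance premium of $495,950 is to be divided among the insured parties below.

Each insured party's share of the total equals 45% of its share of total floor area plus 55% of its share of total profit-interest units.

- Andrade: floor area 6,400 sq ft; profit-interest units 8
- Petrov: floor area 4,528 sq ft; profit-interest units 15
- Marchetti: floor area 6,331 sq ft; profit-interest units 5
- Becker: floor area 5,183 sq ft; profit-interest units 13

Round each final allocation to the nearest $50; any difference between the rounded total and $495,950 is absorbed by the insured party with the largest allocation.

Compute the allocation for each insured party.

Totals — floor area 22,442, profit-interest units 41.
Composite weights (45% floor area + 55% profit-interest units): Andrade 0.2356; Petrov 0.2920; Marchetti 0.1940; Becker 0.2783.
Raw shares: Andrade 116,869.57; Petrov 144,824.12; Marchetti 96,224.42; Becker 138,031.88.
Rounded to nearest $50: Andrade $116,850; Petrov $144,800; Marchetti $96,200; Becker $138,050. Sum = $495,900.
Difference $495,950 − $495,900 = +$50 applied to largest allocation (Petrov): Petrov becomes $144,850.

Andrade: $116,850; Petrov: $144,850; Marchetti: $96,200; Becker: $138,050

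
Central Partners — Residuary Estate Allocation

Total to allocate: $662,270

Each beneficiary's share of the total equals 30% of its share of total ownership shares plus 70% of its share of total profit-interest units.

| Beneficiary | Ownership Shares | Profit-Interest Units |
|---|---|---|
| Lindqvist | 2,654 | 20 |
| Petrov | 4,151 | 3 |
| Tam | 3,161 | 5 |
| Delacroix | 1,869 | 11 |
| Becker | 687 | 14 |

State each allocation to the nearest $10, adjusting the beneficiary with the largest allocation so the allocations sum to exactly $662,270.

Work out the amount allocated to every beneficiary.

Lindqvist: $217,050 | Petrov: $92,100 | Tam: $93,890 | Delacroix: $125,870 | Becker: $133,360

Ownership shares total 12,522; profit-interest units total 53.
Combined weights (30% ownership shares + 70% profit-interest units): Lindqvist 0.3277; Petrov 0.1391; Tam 0.1418; Delacroix 0.1901; Becker 0.2014.
Raw shares: Lindqvist 217,049.08; Petrov 92,102.96; Tam 93,888.99; Delacroix 125,871.18; Becker 133,357.79.
Rounded to nearest $10: Lindqvist $217,050; Petrov $92,100; Tam $93,890; Delacroix $125,870; Becker $133,360. Sum = $662,270.
Rounded total matches; no reconciliation needed.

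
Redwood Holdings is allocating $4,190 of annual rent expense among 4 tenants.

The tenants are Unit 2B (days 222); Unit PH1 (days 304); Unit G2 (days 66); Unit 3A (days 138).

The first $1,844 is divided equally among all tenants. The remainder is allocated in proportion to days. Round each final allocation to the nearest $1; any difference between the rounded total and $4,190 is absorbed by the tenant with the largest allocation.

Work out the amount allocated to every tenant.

Unit 2B: $1,174 · Unit PH1: $1,439 · Unit G2: $673 · Unit 3A: $904

$1,844 shared equally gives $461 per tenant.
Remainder $2,346 by days (total 730): Unit 2B 713.44 → $713; Unit PH1 976.96 → $977; Unit G2 212.10 → $212; Unit 3A 443.49 → $443.
Rounding difference +$1 on remainder applied to Unit PH1.
Totals: Unit 2B $461 + $713 = $1,174; Unit PH1 $461 + $978 = $1,439; Unit G2 $461 + $212 = $673; Unit 3A $461 + $443 = $904.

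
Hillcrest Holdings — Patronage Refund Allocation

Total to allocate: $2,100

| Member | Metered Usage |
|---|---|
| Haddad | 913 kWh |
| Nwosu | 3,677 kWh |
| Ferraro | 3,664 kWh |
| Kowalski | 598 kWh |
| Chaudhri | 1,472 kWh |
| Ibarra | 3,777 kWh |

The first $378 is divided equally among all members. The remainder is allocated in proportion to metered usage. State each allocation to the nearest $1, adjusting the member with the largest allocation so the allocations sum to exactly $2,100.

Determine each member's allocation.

Equal tier: $378 ÷ 6 = $63 apiece.
Remainder $1,722 by metered usage (total 14,101): Haddad 111.49 → $111; Nwosu 449.03 → $449; Ferraro 447.44 → $447; Kowalski 73.03 → $73; Chaudhri 179.76 → $180; Ibarra 461.24 → $461.
Rounding difference +$1 on remainder applied to Ibarra.
Totals: Haddad $63 + $111 = $174; Nwosu $63 + $449 = $512; Ferraro $63 + $447 = $510; Kowalski $63 + $73 = $136; Chaudhri $63 + $180 = $243; Ibarra $63 + $462 = $525.

Haddad: $174 | Nwosu: $512 | Ferraro: $510 | Kowalski: $136 | Chaudhri: $243 | Ibarra: $525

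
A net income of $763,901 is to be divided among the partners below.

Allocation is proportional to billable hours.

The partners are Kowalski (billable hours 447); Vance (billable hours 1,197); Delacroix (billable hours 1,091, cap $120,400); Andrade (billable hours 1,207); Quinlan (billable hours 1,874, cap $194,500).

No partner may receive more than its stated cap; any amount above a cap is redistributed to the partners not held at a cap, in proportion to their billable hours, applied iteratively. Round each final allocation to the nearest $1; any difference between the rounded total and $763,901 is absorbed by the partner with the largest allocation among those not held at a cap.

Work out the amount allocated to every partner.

Kowalski: $70,398 | Vance: $188,514 | Delacroix: $120,400 | Andrade: $190,089 | Quinlan: $194,500

Total billable hours = 5,816.
Pro-rata shares before constraints: Kowalski 58,711.10; Vance 157,219.65; Delacroix 143,297.11; Andrade 158,533.10; Quinlan 246,140.04.
Held at cap: Delacroix ($120,400), Quinlan ($194,500); remaining pool $449,001 reallocated over remaining billable hours 2,851.
Remaining shares: Kowalski 70,397.56 → $70,398; Vance 188,514.27 → $188,514; Andrade 190,089.16 → $190,089.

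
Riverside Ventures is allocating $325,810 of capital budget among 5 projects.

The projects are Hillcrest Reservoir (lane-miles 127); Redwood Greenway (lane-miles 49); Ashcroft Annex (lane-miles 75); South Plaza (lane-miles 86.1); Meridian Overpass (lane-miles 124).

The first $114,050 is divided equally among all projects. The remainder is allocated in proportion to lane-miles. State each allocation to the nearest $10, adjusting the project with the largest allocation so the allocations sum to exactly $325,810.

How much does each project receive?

Hillcrest Reservoir: $81,140 · Redwood Greenway: $45,310 · Ashcroft Annex: $57,250 · South Plaza: $62,350 · Meridian Overpass: $79,760

Equal tier: $114,050 ÷ 5 = $22,810 apiece.
Remainder $211,760 by lane-miles (total 461.1): Hillcrest Reservoir 58,324.70 → $58,320; Redwood Greenway 22,503.23 → $22,500; Ashcroft Annex 34,443.72 → $34,440; South Plaza 39,541.39 → $39,540; Meridian Overpass 56,946.95 → $56,950.
Rounding difference +$10 on remainder applied to Hillcrest Reservoir.
Totals: Hillcrest Reservoir $22,810 + $58,330 = $81,140; Redwood Greenway $22,810 + $22,500 = $45,310; Ashcroft Annex $22,810 + $34,440 = $57,250; South Plaza $22,810 + $39,540 = $62,350; Meridian Overpass $22,810 + $56,950 = $79,760.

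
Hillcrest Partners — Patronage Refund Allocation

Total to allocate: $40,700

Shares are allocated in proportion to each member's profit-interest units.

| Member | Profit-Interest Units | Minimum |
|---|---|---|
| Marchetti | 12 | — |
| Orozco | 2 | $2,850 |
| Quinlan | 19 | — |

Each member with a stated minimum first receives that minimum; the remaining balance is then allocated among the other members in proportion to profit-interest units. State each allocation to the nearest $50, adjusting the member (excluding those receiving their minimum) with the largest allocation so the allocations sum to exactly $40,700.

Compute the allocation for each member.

Minimums first: Orozco $2,850. Remaining pool $37,850.
Remaining pool split over remaining profit-interest units 31: Marchetti 14,651.61 → $14,650; Quinlan 23,198.39 → $23,200.

Marchetti: $14,650 · Orozco: $2,850 · Quinlan: $23,200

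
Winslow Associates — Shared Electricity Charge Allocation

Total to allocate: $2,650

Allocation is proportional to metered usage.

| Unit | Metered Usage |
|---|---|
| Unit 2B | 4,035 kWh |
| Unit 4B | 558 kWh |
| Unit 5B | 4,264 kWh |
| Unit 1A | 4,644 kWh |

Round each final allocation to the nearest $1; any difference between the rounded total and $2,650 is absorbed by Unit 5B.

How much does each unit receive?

Unit 2B: $792 · Unit 4B: $110 · Unit 5B: $836 · Unit 1A: $912

Total metered usage = 13,501.
Proportional shares: Unit 2B 4,035/13,501 × $2,650 = 792.00; Unit 4B 558/13,501 × $2,650 = 109.53; Unit 5B 4,264/13,501 × $2,650 = 836.95; Unit 1A 4,644/13,501 × $2,650 = 911.53.
At nearest $1: Unit 2B $792; Unit 4B $110; Unit 5B $837; Unit 1A $912. Sum = $2,651.
Difference $2,650 − $2,651 = −$1 applied to Unit 5B: Unit 5B becomes $836.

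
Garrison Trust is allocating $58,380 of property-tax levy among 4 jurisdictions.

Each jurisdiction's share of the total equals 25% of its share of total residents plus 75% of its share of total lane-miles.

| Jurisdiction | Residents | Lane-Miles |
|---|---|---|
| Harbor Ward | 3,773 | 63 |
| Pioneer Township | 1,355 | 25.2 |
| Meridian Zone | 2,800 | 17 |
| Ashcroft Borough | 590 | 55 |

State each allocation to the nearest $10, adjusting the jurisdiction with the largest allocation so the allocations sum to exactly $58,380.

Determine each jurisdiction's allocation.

Harbor Ward: $23,690 | Pioneer Township: $9,210 | Meridian Zone: $9,440 | Ashcroft Borough: $16,040

Residents total 8,518; lane-miles total 160.2.
Blended shares (25% residents + 75% lane-miles): Harbor Ward 0.4057; Pioneer Township 0.1577; Meridian Zone 0.1618; Ashcroft Borough 0.2748.
Raw shares: Harbor Ward 23,683.59; Pioneer Township 9,209.23; Meridian Zone 9,443.95; Ashcroft Borough 16,043.23.
After rounding ($10): Harbor Ward $23,680; Pioneer Township $9,210; Meridian Zone $9,440; Ashcroft Borough $16,040. Sum = $58,370.
Difference $58,380 − $58,370 = +$10 applied to largest allocation (Harbor Ward): Harbor Ward becomes $23,690.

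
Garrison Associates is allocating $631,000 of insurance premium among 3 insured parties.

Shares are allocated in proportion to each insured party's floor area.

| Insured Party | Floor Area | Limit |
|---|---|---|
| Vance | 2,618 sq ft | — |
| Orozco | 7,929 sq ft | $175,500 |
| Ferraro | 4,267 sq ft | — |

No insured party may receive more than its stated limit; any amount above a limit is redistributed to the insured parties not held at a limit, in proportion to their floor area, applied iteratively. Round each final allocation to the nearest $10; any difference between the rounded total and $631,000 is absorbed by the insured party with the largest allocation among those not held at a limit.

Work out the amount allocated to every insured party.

Vance: $173,200 | Orozco: $175,500 | Ferraro: $282,300

Sum of floor area: 14,814.
Unconstrained shares: Vance 111,513.30; Orozco 337,734.51; Ferraro 181,752.19.
Held at cap: Orozco ($175,500); remaining pool $455,500 reallocated over remaining floor area 6,885.
Redistributed shares: Vance 173,202.47 → $173,200; Ferraro 282,297.53 → $282,300.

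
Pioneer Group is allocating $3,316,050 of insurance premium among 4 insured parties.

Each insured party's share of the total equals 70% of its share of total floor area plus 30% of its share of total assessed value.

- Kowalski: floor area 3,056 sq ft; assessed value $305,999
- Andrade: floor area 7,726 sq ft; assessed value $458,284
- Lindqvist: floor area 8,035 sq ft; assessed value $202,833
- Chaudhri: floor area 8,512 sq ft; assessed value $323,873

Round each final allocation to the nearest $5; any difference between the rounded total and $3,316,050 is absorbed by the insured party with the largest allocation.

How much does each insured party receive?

Totals — floor area 27,329, assessed value 1,290,989.
Composite weights (70% floor area + 30% assessed value): Kowalski 0.1494; Andrade 0.3044; Lindqvist 0.2529; Chaudhri 0.2933.
Proportional shares: Kowalski 495,364.37; Andrade 1,009,367.08; Lindqvist 838,766.15; Chaudhri 972,552.40.
After rounding ($5): Kowalski $495,365; Andrade $1,009,365; Lindqvist $838,765; Chaudhri $972,550. Sum = $3,316,045.
Difference $3,316,050 − $3,316,045 = +$5 applied to largest allocation (Andrade): Andrade becomes $1,009,370.

Kowalski: $495,365 · Andrade: $1,009,370 · Lindqvist: $838,765 · Chaudhri: $972,550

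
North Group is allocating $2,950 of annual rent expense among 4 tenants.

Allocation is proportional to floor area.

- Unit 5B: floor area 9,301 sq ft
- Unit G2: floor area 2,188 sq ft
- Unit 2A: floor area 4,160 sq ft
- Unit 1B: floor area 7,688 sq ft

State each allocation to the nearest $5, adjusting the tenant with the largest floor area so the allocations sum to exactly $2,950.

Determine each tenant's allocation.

Unit 5B: $1,180 | Unit G2: $275 | Unit 2A: $525 | Unit 1B: $970

Floor area total: 9,301 + 2,188 + 4,160 + 7,688 = 23,337.
Unrounded shares: Unit 5B 1,175.73; Unit G2 276.58; Unit 2A 525.86; Unit 1B 971.83.
After rounding ($5): Unit 5B $1,175; Unit G2 $275; Unit 2A $525; Unit 1B $970. Sum = $2,945.
Difference $2,950 − $2,945 = +$5 applied to largest floor area (Unit 5B): Unit 5B becomes $1,180.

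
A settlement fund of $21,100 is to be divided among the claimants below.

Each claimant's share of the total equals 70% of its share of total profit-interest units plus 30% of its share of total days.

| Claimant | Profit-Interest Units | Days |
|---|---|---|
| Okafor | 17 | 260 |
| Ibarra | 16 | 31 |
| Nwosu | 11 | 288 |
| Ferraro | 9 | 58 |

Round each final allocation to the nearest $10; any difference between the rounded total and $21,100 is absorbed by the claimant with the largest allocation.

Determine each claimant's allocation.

Totals — profit-interest units 53, days 637.
Blended shares (70% profit-interest units + 30% days): Okafor 0.3470; Ibarra 0.2259; Nwosu 0.2809; Ferraro 0.1462.
Pro-rata amounts: Okafor 7,321.22; Ibarra 4,766.92; Nwosu 5,927.39; Ferraro 3,084.47.
At nearest $10: Okafor $7,320; Ibarra $4,770; Nwosu $5,930; Ferraro $3,080. Sum = $21,100.
Rounded total matches; no reconciliation needed.

Okafor: $7,320 · Ibarra: $4,770 · Nwosu: $5,930 · Ferraro: $3,080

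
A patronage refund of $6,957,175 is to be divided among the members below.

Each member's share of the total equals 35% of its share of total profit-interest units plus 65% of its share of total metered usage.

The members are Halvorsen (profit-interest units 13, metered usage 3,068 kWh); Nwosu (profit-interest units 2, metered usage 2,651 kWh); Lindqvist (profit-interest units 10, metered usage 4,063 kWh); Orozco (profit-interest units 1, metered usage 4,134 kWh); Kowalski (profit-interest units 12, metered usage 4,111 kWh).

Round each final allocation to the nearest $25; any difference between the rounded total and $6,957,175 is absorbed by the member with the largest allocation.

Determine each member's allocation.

Halvorsen: $1,602,650; Nwosu: $793,175; Lindqvist: $1,660,025; Orozco: $1,101,125; Kowalski: $1,800,200

Profit-interest units total 38; metered usage total 18,027.
Blended shares (35% profit-interest units + 65% metered usage): Halvorsen 0.2304; Nwosu 0.1140; Lindqvist 0.2386; Orozco 0.1583; Kowalski 0.2588.
Unrounded shares: Halvorsen 1,602,653.42; Nwosu 793,175.19; Lindqvist 1,660,016.45; Orozco 1,101,113.97; Kowalski 1,800,215.98.
After rounding ($25): Halvorsen $1,602,650; Nwosu $793,175; Lindqvist $1,660,025; Orozco $1,101,125; Kowalski $1,800,225. Sum = $6,957,200.
Difference $6,957,175 − $6,957,200 = −$25 applied to largest allocation (Kowalski): Kowalski becomes $1,800,200.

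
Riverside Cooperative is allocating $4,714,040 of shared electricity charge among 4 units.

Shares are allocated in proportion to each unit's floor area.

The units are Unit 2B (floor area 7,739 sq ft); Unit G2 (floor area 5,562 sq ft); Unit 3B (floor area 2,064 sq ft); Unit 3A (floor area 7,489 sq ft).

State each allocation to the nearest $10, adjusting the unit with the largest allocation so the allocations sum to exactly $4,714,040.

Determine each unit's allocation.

Combined floor area = 22,854.
Raw shares: Unit 2B 7,739/22,854 × $4,714,040 = 1,596,305.05; Unit G2 5,562/22,854 × $4,714,040 = 1,147,260.46; Unit 3B 2,064/22,854 × $4,714,040 = 425,736.35; Unit 3A 7,489/22,854 × $4,714,040 = 1,544,738.14.
Rounded to nearest $10: Unit 2B $1,596,310; Unit G2 $1,147,260; Unit 3B $425,740; Unit 3A $1,544,740. Sum = $4,714,050.
Difference $4,714,040 − $4,714,050 = −$10 applied to largest allocation (Unit 2B): Unit 2B becomes $1,596,300.

Unit 2B: $1,596,300 | Unit G2: $1,147,260 | Unit 3B: $425,740 | Unit 3A: $1,544,740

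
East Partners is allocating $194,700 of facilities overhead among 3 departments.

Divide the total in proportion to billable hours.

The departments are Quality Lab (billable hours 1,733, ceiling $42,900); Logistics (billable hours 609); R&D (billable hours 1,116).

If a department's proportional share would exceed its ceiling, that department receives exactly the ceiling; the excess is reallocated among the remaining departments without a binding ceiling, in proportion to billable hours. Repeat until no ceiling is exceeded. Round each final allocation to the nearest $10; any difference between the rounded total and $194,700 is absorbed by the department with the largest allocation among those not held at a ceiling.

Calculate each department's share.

Quality Lab: $42,900; Logistics: $53,590; R&D: $98,210

Sum of billable hours: 3,458.
Unconstrained shares: Quality Lab 97,575.22; Logistics 34,289.27; R&D 62,835.51.
Capped: Quality Lab ($42,900); remaining pool $151,800 reallocated over remaining billable hours 1,725.
Shares after redistribution: Logistics 53,592.00 → $53,590; R&D 98,208.00 → $98,210.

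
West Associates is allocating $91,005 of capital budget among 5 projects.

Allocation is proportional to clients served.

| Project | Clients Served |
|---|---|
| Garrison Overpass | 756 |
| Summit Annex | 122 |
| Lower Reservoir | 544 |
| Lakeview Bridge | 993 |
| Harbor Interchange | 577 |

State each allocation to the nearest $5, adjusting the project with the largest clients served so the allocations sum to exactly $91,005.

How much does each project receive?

Garrison Overpass: $22,995 · Summit Annex: $3,710 · Lower Reservoir: $16,545 · Lakeview Bridge: $30,205 · Harbor Interchange: $17,550

Total clients served = 756 + 122 + 544 + 993 + 577 = 2,992.
Pro-rata amounts: Garrison Overpass 22,994.58; Summit Annex 3,710.77; Lower Reservoir 16,546.36; Lakeview Bridge 30,203.20; Harbor Interchange 17,550.10.
Rounded to nearest $5: Garrison Overpass $22,995; Summit Annex $3,710; Lower Reservoir $16,545; Lakeview Bridge $30,205; Harbor Interchange $17,550. Sum = $91,005.
Sum already equals the total — no adjustment.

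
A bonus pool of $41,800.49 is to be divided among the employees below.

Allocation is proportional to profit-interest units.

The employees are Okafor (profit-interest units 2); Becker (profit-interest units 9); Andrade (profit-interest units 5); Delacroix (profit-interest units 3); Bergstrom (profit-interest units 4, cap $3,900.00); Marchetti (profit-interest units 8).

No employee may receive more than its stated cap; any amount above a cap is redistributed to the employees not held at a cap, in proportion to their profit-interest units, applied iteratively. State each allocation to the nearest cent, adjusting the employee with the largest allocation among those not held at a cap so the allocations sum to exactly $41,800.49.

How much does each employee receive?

Sum of profit-interest units: 31.
Pro-rata shares before constraints: Okafor 2,696.8058; Becker 12,135.6261; Andrade 6,742.0145; Delacroix 4,045.2087; Bergstrom 5,393.6116; Marchetti 10,787.2232.
Held at cap: Bergstrom ($3,900.00); balance $37,900.49 reallocated over remaining profit-interest units 27.
Remaining shares: Okafor 2,807.4437 → $2,807.44; Becker 12,633.4967 → $12,633.50; Andrade 7,018.6093 → $7,018.61; Delacroix 4,211.1656 → $4,211.17; Marchetti 11,229.7748 → $11,229.77.

Okafor: $2,807.44; Becker: $12,633.50; Andrade: $7,018.61; Delacroix: $4,211.17; Bergstrom: $3,900.00; Marchetti: $11,229.77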